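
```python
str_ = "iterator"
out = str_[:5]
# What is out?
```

str_ has length 8. The slice str_[:5] selects indices [0, 1, 2, 3, 4] (0->'i', 1->'t', 2->'e', 3->'r', 4->'a'), giving 'itera'.

'itera'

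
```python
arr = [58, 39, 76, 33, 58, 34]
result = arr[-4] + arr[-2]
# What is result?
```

arr has length 6. Negative index -4 maps to positive index 6 + (-4) = 2. arr[2] = 76.
arr has length 6. Negative index -2 maps to positive index 6 + (-2) = 4. arr[4] = 58.
Sum: 76 + 58 = 134.

134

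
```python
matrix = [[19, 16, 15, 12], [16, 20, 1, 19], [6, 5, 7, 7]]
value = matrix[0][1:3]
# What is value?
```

matrix[0] = [19, 16, 15, 12]. matrix[0] has length 4. The slice matrix[0][1:3] selects indices [1, 2] (1->16, 2->15), giving [16, 15].

[16, 15]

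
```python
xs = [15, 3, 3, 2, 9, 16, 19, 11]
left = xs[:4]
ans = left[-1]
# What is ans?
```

xs has length 8. The slice xs[:4] selects indices [0, 1, 2, 3] (0->15, 1->3, 2->3, 3->2), giving [15, 3, 3, 2]. So left = [15, 3, 3, 2]. Then left[-1] = 2.

2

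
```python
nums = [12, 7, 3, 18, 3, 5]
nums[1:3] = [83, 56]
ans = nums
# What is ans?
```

nums starts as [12, 7, 3, 18, 3, 5] (length 6). The slice nums[1:3] covers indices [1, 2] with values [7, 3]. Replacing that slice with [83, 56] (same length) produces [12, 83, 56, 18, 3, 5].

[12, 83, 56, 18, 3, 5]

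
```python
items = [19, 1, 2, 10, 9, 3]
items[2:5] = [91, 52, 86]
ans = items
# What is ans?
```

items starts as [19, 1, 2, 10, 9, 3] (length 6). The slice items[2:5] covers indices [2, 3, 4] with values [2, 10, 9]. Replacing that slice with [91, 52, 86] (same length) produces [19, 1, 91, 52, 86, 3].

[19, 1, 91, 52, 86, 3]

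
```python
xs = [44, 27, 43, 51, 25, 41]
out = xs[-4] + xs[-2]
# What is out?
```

xs has length 6. Negative index -4 maps to positive index 6 + (-4) = 2. xs[2] = 43.
xs has length 6. Negative index -2 maps to positive index 6 + (-2) = 4. xs[4] = 25.
Sum: 43 + 25 = 68.

68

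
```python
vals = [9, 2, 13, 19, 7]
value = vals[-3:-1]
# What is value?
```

vals has length 5. The slice vals[-3:-1] selects indices [2, 3] (2->13, 3->19), giving [13, 19].

[13, 19]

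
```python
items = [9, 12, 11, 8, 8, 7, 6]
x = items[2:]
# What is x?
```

items has length 7. The slice items[2:] selects indices [2, 3, 4, 5, 6] (2->11, 3->8, 4->8, 5->7, 6->6), giving [11, 8, 8, 7, 6].

[11, 8, 8, 7, 6]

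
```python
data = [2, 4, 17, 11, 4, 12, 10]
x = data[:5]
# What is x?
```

data has length 7. The slice data[:5] selects indices [0, 1, 2, 3, 4] (0->2, 1->4, 2->17, 3->11, 4->4), giving [2, 4, 17, 11, 4].

[2, 4, 17, 11, 4]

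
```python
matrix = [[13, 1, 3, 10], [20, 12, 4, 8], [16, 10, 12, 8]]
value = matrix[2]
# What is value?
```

matrix has 3 rows. Row 2 is [16, 10, 12, 8].

[16, 10, 12, 8]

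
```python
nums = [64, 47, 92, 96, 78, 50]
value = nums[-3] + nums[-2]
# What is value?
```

nums has length 6. Negative index -3 maps to positive index 6 + (-3) = 3. nums[3] = 96.
nums has length 6. Negative index -2 maps to positive index 6 + (-2) = 4. nums[4] = 78.
Sum: 96 + 78 = 174.

174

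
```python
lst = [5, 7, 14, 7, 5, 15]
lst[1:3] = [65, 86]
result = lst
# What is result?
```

lst starts as [5, 7, 14, 7, 5, 15] (length 6). The slice lst[1:3] covers indices [1, 2] with values [7, 14]. Replacing that slice with [65, 86] (same length) produces [5, 65, 86, 7, 5, 15].

[5, 65, 86, 7, 5, 15]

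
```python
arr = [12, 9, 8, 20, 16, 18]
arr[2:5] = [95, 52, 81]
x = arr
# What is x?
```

arr starts as [12, 9, 8, 20, 16, 18] (length 6). The slice arr[2:5] covers indices [2, 3, 4] with values [8, 20, 16]. Replacing that slice with [95, 52, 81] (same length) produces [12, 9, 95, 52, 81, 18].

[12, 9, 95, 52, 81, 18]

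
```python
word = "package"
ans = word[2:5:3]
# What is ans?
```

word has length 7. The slice word[2:5:3] selects indices [2] (2->'c'), giving 'c'.

'c'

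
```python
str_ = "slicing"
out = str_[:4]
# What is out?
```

str_ has length 7. The slice str_[:4] selects indices [0, 1, 2, 3] (0->'s', 1->'l', 2->'i', 3->'c'), giving 'slic'.

'slic'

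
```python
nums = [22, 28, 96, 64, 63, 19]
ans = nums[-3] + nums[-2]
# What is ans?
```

nums has length 6. Negative index -3 maps to positive index 6 + (-3) = 3. nums[3] = 64.
nums has length 6. Negative index -2 maps to positive index 6 + (-2) = 4. nums[4] = 63.
Sum: 64 + 63 = 127.

127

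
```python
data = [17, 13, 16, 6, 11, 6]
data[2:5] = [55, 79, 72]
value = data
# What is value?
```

data starts as [17, 13, 16, 6, 11, 6] (length 6). The slice data[2:5] covers indices [2, 3, 4] with values [16, 6, 11]. Replacing that slice with [55, 79, 72] (same length) produces [17, 13, 55, 79, 72, 6].

[17, 13, 55, 79, 72, 6]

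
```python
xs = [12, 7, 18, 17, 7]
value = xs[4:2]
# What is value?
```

xs has length 5. The slice xs[4:2] resolves to an empty index range, so the result is [].

[]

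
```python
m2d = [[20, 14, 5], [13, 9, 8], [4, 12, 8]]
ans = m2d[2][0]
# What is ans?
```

m2d[2] = [4, 12, 8]. Taking column 0 of that row yields 4.

4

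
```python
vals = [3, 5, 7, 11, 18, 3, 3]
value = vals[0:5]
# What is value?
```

vals has length 7. The slice vals[0:5] selects indices [0, 1, 2, 3, 4] (0->3, 1->5, 2->7, 3->11, 4->18), giving [3, 5, 7, 11, 18].

[3, 5, 7, 11, 18]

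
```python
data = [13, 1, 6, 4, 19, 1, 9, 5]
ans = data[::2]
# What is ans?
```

data has length 8. The slice data[::2] selects indices [0, 2, 4, 6] (0->13, 2->6, 4->19, 6->9), giving [13, 6, 19, 9].

[13, 6, 19, 9]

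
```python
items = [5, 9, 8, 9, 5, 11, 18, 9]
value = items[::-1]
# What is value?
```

items has length 8. The slice items[::-1] selects indices [7, 6, 5, 4, 3, 2, 1, 0] (7->9, 6->18, 5->11, 4->5, 3->9, 2->8, 1->9, 0->5), giving [9, 18, 11, 5, 9, 8, 9, 5].

[9, 18, 11, 5, 9, 8, 9, 5]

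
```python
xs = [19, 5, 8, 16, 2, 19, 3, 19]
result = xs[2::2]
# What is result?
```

xs has length 8. The slice xs[2::2] selects indices [2, 4, 6] (2->8, 4->2, 6->3), giving [8, 2, 3].

[8, 2, 3]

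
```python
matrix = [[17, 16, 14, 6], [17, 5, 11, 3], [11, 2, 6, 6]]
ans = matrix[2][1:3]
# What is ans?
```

matrix[2] = [11, 2, 6, 6]. matrix[2] has length 4. The slice matrix[2][1:3] selects indices [1, 2] (1->2, 2->6), giving [2, 6].

[2, 6]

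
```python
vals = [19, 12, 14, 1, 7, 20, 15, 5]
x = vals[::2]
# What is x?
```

vals has length 8. The slice vals[::2] selects indices [0, 2, 4, 6] (0->19, 2->14, 4->7, 6->15), giving [19, 14, 7, 15].

[19, 14, 7, 15]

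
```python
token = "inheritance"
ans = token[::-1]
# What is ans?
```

token has length 11. The slice token[::-1] selects indices [10, 9, 8, 7, 6, 5, 4, 3, 2, 1, 0] (10->'e', 9->'c', 8->'n', 7->'a', 6->'t', 5->'i', 4->'r', 3->'e', 2->'h', 1->'n', 0->'i'), giving 'ecnatirehni'.

'ecnatirehni'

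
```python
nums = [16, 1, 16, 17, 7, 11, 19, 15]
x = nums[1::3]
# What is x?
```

nums has length 8. The slice nums[1::3] selects indices [1, 4, 7] (1->1, 4->7, 7->15), giving [1, 7, 15].

[1, 7, 15]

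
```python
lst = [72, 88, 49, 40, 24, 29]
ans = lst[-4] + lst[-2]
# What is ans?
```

lst has length 6. Negative index -4 maps to positive index 6 + (-4) = 2. lst[2] = 49.
lst has length 6. Negative index -2 maps to positive index 6 + (-2) = 4. lst[4] = 24.
Sum: 49 + 24 = 73.

73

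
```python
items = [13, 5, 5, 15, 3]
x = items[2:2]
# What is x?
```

items has length 5. The slice items[2:2] resolves to an empty index range, so the result is [].

[]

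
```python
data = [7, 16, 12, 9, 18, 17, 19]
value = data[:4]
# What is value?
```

data has length 7. The slice data[:4] selects indices [0, 1, 2, 3] (0->7, 1->16, 2->12, 3->9), giving [7, 16, 12, 9].

[7, 16, 12, 9]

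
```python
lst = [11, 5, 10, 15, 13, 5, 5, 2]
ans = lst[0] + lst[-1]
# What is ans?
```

lst has length 8. lst[0] = 11.
lst has length 8. Negative index -1 maps to positive index 8 + (-1) = 7. lst[7] = 2.
Sum: 11 + 2 = 13.

13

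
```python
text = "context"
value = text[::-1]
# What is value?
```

text has length 7. The slice text[::-1] selects indices [6, 5, 4, 3, 2, 1, 0] (6->'t', 5->'x', 4->'e', 3->'t', 2->'n', 1->'o', 0->'c'), giving 'txetnoc'.

'txetnoc'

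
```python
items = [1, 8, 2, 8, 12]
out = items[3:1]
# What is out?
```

items has length 5. The slice items[3:1] resolves to an empty index range, so the result is [].

[]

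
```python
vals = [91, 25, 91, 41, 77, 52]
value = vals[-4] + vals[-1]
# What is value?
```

vals has length 6. Negative index -4 maps to positive index 6 + (-4) = 2. vals[2] = 91.
vals has length 6. Negative index -1 maps to positive index 6 + (-1) = 5. vals[5] = 52.
Sum: 91 + 52 = 143.

143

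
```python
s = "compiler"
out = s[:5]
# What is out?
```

s has length 8. The slice s[:5] selects indices [0, 1, 2, 3, 4] (0->'c', 1->'o', 2->'m', 3->'p', 4->'i'), giving 'compi'.

'compi'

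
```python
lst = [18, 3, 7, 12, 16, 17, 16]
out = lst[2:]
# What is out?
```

lst has length 7. The slice lst[2:] selects indices [2, 3, 4, 5, 6] (2->7, 3->12, 4->16, 5->17, 6->16), giving [7, 12, 16, 17, 16].

[7, 12, 16, 17, 16]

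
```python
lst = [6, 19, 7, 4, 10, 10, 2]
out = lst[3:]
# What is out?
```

lst has length 7. The slice lst[3:] selects indices [3, 4, 5, 6] (3->4, 4->10, 5->10, 6->2), giving [4, 10, 10, 2].

[4, 10, 10, 2]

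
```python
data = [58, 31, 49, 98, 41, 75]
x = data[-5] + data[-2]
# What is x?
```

data has length 6. Negative index -5 maps to positive index 6 + (-5) = 1. data[1] = 31.
data has length 6. Negative index -2 maps to positive index 6 + (-2) = 4. data[4] = 41.
Sum: 31 + 41 = 72.

72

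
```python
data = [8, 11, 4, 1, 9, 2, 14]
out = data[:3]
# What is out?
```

data has length 7. The slice data[:3] selects indices [0, 1, 2] (0->8, 1->11, 2->4), giving [8, 11, 4].

[8, 11, 4]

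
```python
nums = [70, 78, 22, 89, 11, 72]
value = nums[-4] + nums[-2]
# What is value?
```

nums has length 6. Negative index -4 maps to positive index 6 + (-4) = 2. nums[2] = 22.
nums has length 6. Negative index -2 maps to positive index 6 + (-2) = 4. nums[4] = 11.
Sum: 22 + 11 = 33.

33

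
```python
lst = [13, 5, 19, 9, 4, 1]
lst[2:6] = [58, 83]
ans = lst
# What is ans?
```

lst starts as [13, 5, 19, 9, 4, 1] (length 6). The slice lst[2:6] covers indices [2, 3, 4, 5] with values [19, 9, 4, 1]. Replacing that slice with [58, 83] (different length) produces [13, 5, 58, 83].

[13, 5, 58, 83]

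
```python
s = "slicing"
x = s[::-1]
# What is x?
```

s has length 7. The slice s[::-1] selects indices [6, 5, 4, 3, 2, 1, 0] (6->'g', 5->'n', 4->'i', 3->'c', 2->'i', 1->'l', 0->'s'), giving 'gnicils'.

'gnicils'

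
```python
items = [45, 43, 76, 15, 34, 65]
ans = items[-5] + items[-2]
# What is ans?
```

items has length 6. Negative index -5 maps to positive index 6 + (-5) = 1. items[1] = 43.
items has length 6. Negative index -2 maps to positive index 6 + (-2) = 4. items[4] = 34.
Sum: 43 + 34 = 77.

77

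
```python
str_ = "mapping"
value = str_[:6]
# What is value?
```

str_ has length 7. The slice str_[:6] selects indices [0, 1, 2, 3, 4, 5] (0->'m', 1->'a', 2->'p', 3->'p', 4->'i', 5->'n'), giving 'mappin'.

'mappin'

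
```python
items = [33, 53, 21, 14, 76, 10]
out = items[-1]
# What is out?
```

items has length 6. Negative index -1 maps to positive index 6 + (-1) = 5. items[5] = 10.

10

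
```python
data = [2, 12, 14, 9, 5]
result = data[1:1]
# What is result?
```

data has length 5. The slice data[1:1] resolves to an empty index range, so the result is [].

[]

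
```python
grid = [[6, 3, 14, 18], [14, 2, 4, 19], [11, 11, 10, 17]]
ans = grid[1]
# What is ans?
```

grid has 3 rows. Row 1 is [14, 2, 4, 19].

[14, 2, 4, 19]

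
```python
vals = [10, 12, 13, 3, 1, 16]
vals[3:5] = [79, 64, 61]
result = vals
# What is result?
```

vals starts as [10, 12, 13, 3, 1, 16] (length 6). The slice vals[3:5] covers indices [3, 4] with values [3, 1]. Replacing that slice with [79, 64, 61] (different length) produces [10, 12, 13, 79, 64, 61, 16].

[10, 12, 13, 79, 64, 61, 16]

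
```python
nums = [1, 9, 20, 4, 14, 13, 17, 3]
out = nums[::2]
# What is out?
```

nums has length 8. The slice nums[::2] selects indices [0, 2, 4, 6] (0->1, 2->20, 4->14, 6->17), giving [1, 20, 14, 17].

[1, 20, 14, 17]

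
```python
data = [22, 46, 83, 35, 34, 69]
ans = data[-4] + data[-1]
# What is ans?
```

data has length 6. Negative index -4 maps to positive index 6 + (-4) = 2. data[2] = 83.
data has length 6. Negative index -1 maps to positive index 6 + (-1) = 5. data[5] = 69.
Sum: 83 + 69 = 152.

152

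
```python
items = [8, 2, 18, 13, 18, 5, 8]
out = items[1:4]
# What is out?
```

items has length 7. The slice items[1:4] selects indices [1, 2, 3] (1->2, 2->18, 3->13), giving [2, 18, 13].

[2, 18, 13]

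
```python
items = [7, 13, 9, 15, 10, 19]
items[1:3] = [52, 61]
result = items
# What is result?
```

items starts as [7, 13, 9, 15, 10, 19] (length 6). The slice items[1:3] covers indices [1, 2] with values [13, 9]. Replacing that slice with [52, 61] (same length) produces [7, 52, 61, 15, 10, 19].

[7, 52, 61, 15, 10, 19]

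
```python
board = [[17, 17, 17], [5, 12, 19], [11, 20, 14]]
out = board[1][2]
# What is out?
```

board[1] = [5, 12, 19]. Taking column 2 of that row yields 19.

19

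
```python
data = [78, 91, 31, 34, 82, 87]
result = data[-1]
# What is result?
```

data has length 6. Negative index -1 maps to positive index 6 + (-1) = 5. data[5] = 87.

87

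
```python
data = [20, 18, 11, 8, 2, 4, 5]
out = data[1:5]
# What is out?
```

data has length 7. The slice data[1:5] selects indices [1, 2, 3, 4] (1->18, 2->11, 3->8, 4->2), giving [18, 11, 8, 2].

[18, 11, 8, 2]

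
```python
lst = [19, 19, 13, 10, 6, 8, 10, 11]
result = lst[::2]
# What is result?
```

lst has length 8. The slice lst[::2] selects indices [0, 2, 4, 6] (0->19, 2->13, 4->6, 6->10), giving [19, 13, 6, 10].

[19, 13, 6, 10]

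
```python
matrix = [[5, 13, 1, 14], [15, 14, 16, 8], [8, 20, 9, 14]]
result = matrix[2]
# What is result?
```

matrix has 3 rows. Row 2 is [8, 20, 9, 14].

[8, 20, 9, 14]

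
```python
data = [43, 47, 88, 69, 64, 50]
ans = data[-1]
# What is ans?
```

data has length 6. Negative index -1 maps to positive index 6 + (-1) = 5. data[5] = 50.

50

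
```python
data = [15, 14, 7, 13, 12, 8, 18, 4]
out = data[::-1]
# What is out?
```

data has length 8. The slice data[::-1] selects indices [7, 6, 5, 4, 3, 2, 1, 0] (7->4, 6->18, 5->8, 4->12, 3->13, 2->7, 1->14, 0->15), giving [4, 18, 8, 12, 13, 7, 14, 15].

[4, 18, 8, 12, 13, 7, 14, 15]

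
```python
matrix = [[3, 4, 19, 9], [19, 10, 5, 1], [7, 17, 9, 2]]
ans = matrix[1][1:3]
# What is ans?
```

matrix[1] = [19, 10, 5, 1]. matrix[1] has length 4. The slice matrix[1][1:3] selects indices [1, 2] (1->10, 2->5), giving [10, 5].

[10, 5]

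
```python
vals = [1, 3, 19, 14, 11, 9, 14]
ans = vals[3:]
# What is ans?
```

vals has length 7. The slice vals[3:] selects indices [3, 4, 5, 6] (3->14, 4->11, 5->9, 6->14), giving [14, 11, 9, 14].

[14, 11, 9, 14]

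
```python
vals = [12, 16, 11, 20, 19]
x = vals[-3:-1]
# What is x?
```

vals has length 5. The slice vals[-3:-1] selects indices [2, 3] (2->11, 3->20), giving [11, 20].

[11, 20]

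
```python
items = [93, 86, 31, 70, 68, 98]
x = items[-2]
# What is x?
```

items has length 6. Negative index -2 maps to positive index 6 + (-2) = 4. items[4] = 68.

68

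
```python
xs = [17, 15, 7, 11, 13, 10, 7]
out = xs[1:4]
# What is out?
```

xs has length 7. The slice xs[1:4] selects indices [1, 2, 3] (1->15, 2->7, 3->11), giving [15, 7, 11].

[15, 7, 11]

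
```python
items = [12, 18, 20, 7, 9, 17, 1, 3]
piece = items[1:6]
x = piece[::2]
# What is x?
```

items has length 8. The slice items[1:6] selects indices [1, 2, 3, 4, 5] (1->18, 2->20, 3->7, 4->9, 5->17), giving [18, 20, 7, 9, 17]. So piece = [18, 20, 7, 9, 17]. piece has length 5. The slice piece[::2] selects indices [0, 2, 4] (0->18, 2->7, 4->17), giving [18, 7, 17].

[18, 7, 17]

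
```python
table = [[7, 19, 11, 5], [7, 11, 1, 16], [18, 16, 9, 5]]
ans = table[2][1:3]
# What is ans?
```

table[2] = [18, 16, 9, 5]. table[2] has length 4. The slice table[2][1:3] selects indices [1, 2] (1->16, 2->9), giving [16, 9].

[16, 9]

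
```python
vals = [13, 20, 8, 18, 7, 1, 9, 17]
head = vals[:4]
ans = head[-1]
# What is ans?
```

vals has length 8. The slice vals[:4] selects indices [0, 1, 2, 3] (0->13, 1->20, 2->8, 3->18), giving [13, 20, 8, 18]. So head = [13, 20, 8, 18]. Then head[-1] = 18.

18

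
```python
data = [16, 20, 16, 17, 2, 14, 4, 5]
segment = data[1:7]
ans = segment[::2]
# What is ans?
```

data has length 8. The slice data[1:7] selects indices [1, 2, 3, 4, 5, 6] (1->20, 2->16, 3->17, 4->2, 5->14, 6->4), giving [20, 16, 17, 2, 14, 4]. So segment = [20, 16, 17, 2, 14, 4]. segment has length 6. The slice segment[::2] selects indices [0, 2, 4] (0->20, 2->17, 4->14), giving [20, 17, 14].

[20, 17, 14]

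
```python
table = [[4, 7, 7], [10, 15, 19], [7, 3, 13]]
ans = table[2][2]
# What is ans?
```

table[2] = [7, 3, 13]. Taking column 2 of that row yields 13.

13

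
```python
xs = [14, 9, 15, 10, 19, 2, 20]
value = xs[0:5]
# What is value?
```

xs has length 7. The slice xs[0:5] selects indices [0, 1, 2, 3, 4] (0->14, 1->9, 2->15, 3->10, 4->19), giving [14, 9, 15, 10, 19].

[14, 9, 15, 10, 19]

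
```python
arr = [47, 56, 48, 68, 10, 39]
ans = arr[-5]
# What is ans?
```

arr has length 6. Negative index -5 maps to positive index 6 + (-5) = 1. arr[1] = 56.

56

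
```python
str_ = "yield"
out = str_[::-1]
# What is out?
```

str_ has length 5. The slice str_[::-1] selects indices [4, 3, 2, 1, 0] (4->'d', 3->'l', 2->'e', 1->'i', 0->'y'), giving 'dleiy'.

'dleiy'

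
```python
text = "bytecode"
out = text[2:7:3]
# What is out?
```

text has length 8. The slice text[2:7:3] selects indices [2, 5] (2->'t', 5->'o'), giving 'to'.

'to'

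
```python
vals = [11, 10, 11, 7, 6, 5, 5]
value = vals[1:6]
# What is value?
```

vals has length 7. The slice vals[1:6] selects indices [1, 2, 3, 4, 5] (1->10, 2->11, 3->7, 4->6, 5->5), giving [10, 11, 7, 6, 5].

[10, 11, 7, 6, 5]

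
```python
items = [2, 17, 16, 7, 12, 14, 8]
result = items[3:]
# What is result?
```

items has length 7. The slice items[3:] selects indices [3, 4, 5, 6] (3->7, 4->12, 5->14, 6->8), giving [7, 12, 14, 8].

[7, 12, 14, 8]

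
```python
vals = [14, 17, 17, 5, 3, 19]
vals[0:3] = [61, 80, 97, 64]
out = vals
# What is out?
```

vals starts as [14, 17, 17, 5, 3, 19] (length 6). The slice vals[0:3] covers indices [0, 1, 2] with values [14, 17, 17]. Replacing that slice with [61, 80, 97, 64] (different length) produces [61, 80, 97, 64, 5, 3, 19].

[61, 80, 97, 64, 5, 3, 19]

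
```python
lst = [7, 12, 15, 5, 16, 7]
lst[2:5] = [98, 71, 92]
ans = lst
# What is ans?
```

lst starts as [7, 12, 15, 5, 16, 7] (length 6). The slice lst[2:5] covers indices [2, 3, 4] with values [15, 5, 16]. Replacing that slice with [98, 71, 92] (same length) produces [7, 12, 98, 71, 92, 7].

[7, 12, 98, 71, 92, 7]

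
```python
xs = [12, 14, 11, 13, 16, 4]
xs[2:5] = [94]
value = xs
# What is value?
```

xs starts as [12, 14, 11, 13, 16, 4] (length 6). The slice xs[2:5] covers indices [2, 3, 4] with values [11, 13, 16]. Replacing that slice with [94] (different length) produces [12, 14, 94, 4].

[12, 14, 94, 4]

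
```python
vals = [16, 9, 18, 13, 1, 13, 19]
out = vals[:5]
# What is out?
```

vals has length 7. The slice vals[:5] selects indices [0, 1, 2, 3, 4] (0->16, 1->9, 2->18, 3->13, 4->1), giving [16, 9, 18, 13, 1].

[16, 9, 18, 13, 1]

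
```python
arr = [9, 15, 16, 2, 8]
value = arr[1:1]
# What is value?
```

arr has length 5. The slice arr[1:1] resolves to an empty index range, so the result is [].

[]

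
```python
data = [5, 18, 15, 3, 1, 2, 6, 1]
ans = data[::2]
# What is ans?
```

data has length 8. The slice data[::2] selects indices [0, 2, 4, 6] (0->5, 2->15, 4->1, 6->6), giving [5, 15, 1, 6].

[5, 15, 1, 6]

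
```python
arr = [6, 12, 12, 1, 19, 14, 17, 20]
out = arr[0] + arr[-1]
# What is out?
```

arr has length 8. arr[0] = 6.
arr has length 8. Negative index -1 maps to positive index 8 + (-1) = 7. arr[7] = 20.
Sum: 6 + 20 = 26.

26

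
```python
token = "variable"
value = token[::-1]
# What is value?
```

token has length 8. The slice token[::-1] selects indices [7, 6, 5, 4, 3, 2, 1, 0] (7->'e', 6->'l', 5->'b', 4->'a', 3->'i', 2->'r', 1->'a', 0->'v'), giving 'elbairav'.

'elbairav'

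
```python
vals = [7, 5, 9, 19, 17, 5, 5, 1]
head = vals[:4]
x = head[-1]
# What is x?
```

vals has length 8. The slice vals[:4] selects indices [0, 1, 2, 3] (0->7, 1->5, 2->9, 3->19), giving [7, 5, 9, 19]. So head = [7, 5, 9, 19]. Then head[-1] = 19.

19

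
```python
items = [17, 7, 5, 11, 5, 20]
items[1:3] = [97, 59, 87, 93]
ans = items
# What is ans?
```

items starts as [17, 7, 5, 11, 5, 20] (length 6). The slice items[1:3] covers indices [1, 2] with values [7, 5]. Replacing that slice with [97, 59, 87, 93] (different length) produces [17, 97, 59, 87, 93, 11, 5, 20].

[17, 97, 59, 87, 93, 11, 5, 20]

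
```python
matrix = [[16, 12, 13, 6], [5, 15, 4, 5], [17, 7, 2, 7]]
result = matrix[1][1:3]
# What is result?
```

matrix[1] = [5, 15, 4, 5]. matrix[1] has length 4. The slice matrix[1][1:3] selects indices [1, 2] (1->15, 2->4), giving [15, 4].

[15, 4]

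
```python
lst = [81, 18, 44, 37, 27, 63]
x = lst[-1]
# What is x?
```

lst has length 6. Negative index -1 maps to positive index 6 + (-1) = 5. lst[5] = 63.

63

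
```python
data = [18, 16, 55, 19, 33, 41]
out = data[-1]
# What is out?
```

data has length 6. Negative index -1 maps to positive index 6 + (-1) = 5. data[5] = 41.

41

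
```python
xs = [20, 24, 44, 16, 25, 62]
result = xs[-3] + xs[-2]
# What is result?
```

xs has length 6. Negative index -3 maps to positive index 6 + (-3) = 3. xs[3] = 16.
xs has length 6. Negative index -2 maps to positive index 6 + (-2) = 4. xs[4] = 25.
Sum: 16 + 25 = 41.

41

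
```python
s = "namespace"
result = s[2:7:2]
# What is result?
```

s has length 9. The slice s[2:7:2] selects indices [2, 4, 6] (2->'m', 4->'s', 6->'a'), giving 'msa'.

'msa'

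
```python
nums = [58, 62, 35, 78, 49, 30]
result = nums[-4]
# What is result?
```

nums has length 6. Negative index -4 maps to positive index 6 + (-4) = 2. nums[2] = 35.

35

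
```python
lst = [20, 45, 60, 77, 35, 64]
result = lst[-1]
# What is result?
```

lst has length 6. Negative index -1 maps to positive index 6 + (-1) = 5. lst[5] = 64.

64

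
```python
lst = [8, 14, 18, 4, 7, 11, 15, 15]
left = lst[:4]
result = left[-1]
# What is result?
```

lst has length 8. The slice lst[:4] selects indices [0, 1, 2, 3] (0->8, 1->14, 2->18, 3->4), giving [8, 14, 18, 4]. So left = [8, 14, 18, 4]. Then left[-1] = 4.

4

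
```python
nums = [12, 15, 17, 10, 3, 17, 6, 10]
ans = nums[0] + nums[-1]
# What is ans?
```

nums has length 8. nums[0] = 12.
nums has length 8. Negative index -1 maps to positive index 8 + (-1) = 7. nums[7] = 10.
Sum: 12 + 10 = 22.

22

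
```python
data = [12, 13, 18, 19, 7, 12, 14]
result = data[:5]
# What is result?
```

data has length 7. The slice data[:5] selects indices [0, 1, 2, 3, 4] (0->12, 1->13, 2->18, 3->19, 4->7), giving [12, 13, 18, 19, 7].

[12, 13, 18, 19, 7]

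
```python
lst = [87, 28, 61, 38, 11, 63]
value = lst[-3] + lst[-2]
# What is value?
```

lst has length 6. Negative index -3 maps to positive index 6 + (-3) = 3. lst[3] = 38.
lst has length 6. Negative index -2 maps to positive index 6 + (-2) = 4. lst[4] = 11.
Sum: 38 + 11 = 49.

49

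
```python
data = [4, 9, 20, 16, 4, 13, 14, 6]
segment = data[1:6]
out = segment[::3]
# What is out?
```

data has length 8. The slice data[1:6] selects indices [1, 2, 3, 4, 5] (1->9, 2->20, 3->16, 4->4, 5->13), giving [9, 20, 16, 4, 13]. So segment = [9, 20, 16, 4, 13]. segment has length 5. The slice segment[::3] selects indices [0, 3] (0->9, 3->4), giving [9, 4].

[9, 4]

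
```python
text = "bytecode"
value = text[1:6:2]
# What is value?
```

text has length 8. The slice text[1:6:2] selects indices [1, 3, 5] (1->'y', 3->'e', 5->'o'), giving 'yeo'.

'yeo'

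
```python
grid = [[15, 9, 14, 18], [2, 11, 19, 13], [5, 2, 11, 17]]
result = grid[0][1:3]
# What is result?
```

grid[0] = [15, 9, 14, 18]. grid[0] has length 4. The slice grid[0][1:3] selects indices [1, 2] (1->9, 2->14), giving [9, 14].

[9, 14]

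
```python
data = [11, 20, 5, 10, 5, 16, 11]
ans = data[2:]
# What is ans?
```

data has length 7. The slice data[2:] selects indices [2, 3, 4, 5, 6] (2->5, 3->10, 4->5, 5->16, 6->11), giving [5, 10, 5, 16, 11].

[5, 10, 5, 16, 11]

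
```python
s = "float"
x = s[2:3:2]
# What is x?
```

s has length 5. The slice s[2:3:2] selects indices [2] (2->'o'), giving 'o'.

'o'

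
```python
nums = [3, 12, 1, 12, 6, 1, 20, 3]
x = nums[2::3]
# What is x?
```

nums has length 8. The slice nums[2::3] selects indices [2, 5] (2->1, 5->1), giving [1, 1].

[1, 1]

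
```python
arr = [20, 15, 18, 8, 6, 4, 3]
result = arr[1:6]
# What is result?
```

arr has length 7. The slice arr[1:6] selects indices [1, 2, 3, 4, 5] (1->15, 2->18, 3->8, 4->6, 5->4), giving [15, 18, 8, 6, 4].

[15, 18, 8, 6, 4]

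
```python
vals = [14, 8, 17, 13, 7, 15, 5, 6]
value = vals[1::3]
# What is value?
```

vals has length 8. The slice vals[1::3] selects indices [1, 4, 7] (1->8, 4->7, 7->6), giving [8, 7, 6].

[8, 7, 6]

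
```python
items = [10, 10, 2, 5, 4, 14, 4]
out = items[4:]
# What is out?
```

items has length 7. The slice items[4:] selects indices [4, 5, 6] (4->4, 5->14, 6->4), giving [4, 14, 4].

[4, 14, 4]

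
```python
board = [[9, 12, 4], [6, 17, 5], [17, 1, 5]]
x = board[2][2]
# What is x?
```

board[2] = [17, 1, 5]. Taking column 2 of that row yields 5.

5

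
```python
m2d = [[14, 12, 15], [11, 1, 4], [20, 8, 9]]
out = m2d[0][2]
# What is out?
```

m2d[0] = [14, 12, 15]. Taking column 2 of that row yields 15.

15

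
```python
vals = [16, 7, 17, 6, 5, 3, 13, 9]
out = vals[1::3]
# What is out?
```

vals has length 8. The slice vals[1::3] selects indices [1, 4, 7] (1->7, 4->5, 7->9), giving [7, 5, 9].

[7, 5, 9]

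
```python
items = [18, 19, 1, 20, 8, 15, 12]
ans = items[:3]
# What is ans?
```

items has length 7. The slice items[:3] selects indices [0, 1, 2] (0->18, 1->19, 2->1), giving [18, 19, 1].

[18, 19, 1]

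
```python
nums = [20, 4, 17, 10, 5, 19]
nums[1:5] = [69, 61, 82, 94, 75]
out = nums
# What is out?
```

nums starts as [20, 4, 17, 10, 5, 19] (length 6). The slice nums[1:5] covers indices [1, 2, 3, 4] with values [4, 17, 10, 5]. Replacing that slice with [69, 61, 82, 94, 75] (different length) produces [20, 69, 61, 82, 94, 75, 19].

[20, 69, 61, 82, 94, 75, 19]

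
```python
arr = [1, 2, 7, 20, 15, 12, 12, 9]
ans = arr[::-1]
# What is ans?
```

arr has length 8. The slice arr[::-1] selects indices [7, 6, 5, 4, 3, 2, 1, 0] (7->9, 6->12, 5->12, 4->15, 3->20, 2->7, 1->2, 0->1), giving [9, 12, 12, 15, 20, 7, 2, 1].

[9, 12, 12, 15, 20, 7, 2, 1]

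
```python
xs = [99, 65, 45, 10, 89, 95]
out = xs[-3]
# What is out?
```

xs has length 6. Negative index -3 maps to positive index 6 + (-3) = 3. xs[3] = 10.

10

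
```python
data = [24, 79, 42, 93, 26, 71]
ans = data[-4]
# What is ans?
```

data has length 6. Negative index -4 maps to positive index 6 + (-4) = 2. data[2] = 42.

42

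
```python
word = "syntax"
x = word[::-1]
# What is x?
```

word has length 6. The slice word[::-1] selects indices [5, 4, 3, 2, 1, 0] (5->'x', 4->'a', 3->'t', 2->'n', 1->'y', 0->'s'), giving 'xatnys'.

'xatnys'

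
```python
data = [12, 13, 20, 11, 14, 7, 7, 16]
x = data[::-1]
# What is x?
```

data has length 8. The slice data[::-1] selects indices [7, 6, 5, 4, 3, 2, 1, 0] (7->16, 6->7, 5->7, 4->14, 3->11, 2->20, 1->13, 0->12), giving [16, 7, 7, 14, 11, 20, 13, 12].

[16, 7, 7, 14, 11, 20, 13, 12]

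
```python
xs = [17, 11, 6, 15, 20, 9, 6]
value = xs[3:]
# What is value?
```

xs has length 7. The slice xs[3:] selects indices [3, 4, 5, 6] (3->15, 4->20, 5->9, 6->6), giving [15, 20, 9, 6].

[15, 20, 9, 6]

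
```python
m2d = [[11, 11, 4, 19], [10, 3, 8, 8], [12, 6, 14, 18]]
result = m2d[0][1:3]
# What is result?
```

m2d[0] = [11, 11, 4, 19]. m2d[0] has length 4. The slice m2d[0][1:3] selects indices [1, 2] (1->11, 2->4), giving [11, 4].

[11, 4]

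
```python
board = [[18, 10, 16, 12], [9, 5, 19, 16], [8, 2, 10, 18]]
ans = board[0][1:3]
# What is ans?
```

board[0] = [18, 10, 16, 12]. board[0] has length 4. The slice board[0][1:3] selects indices [1, 2] (1->10, 2->16), giving [10, 16].

[10, 16]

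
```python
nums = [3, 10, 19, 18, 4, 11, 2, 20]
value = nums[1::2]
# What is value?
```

nums has length 8. The slice nums[1::2] selects indices [1, 3, 5, 7] (1->10, 3->18, 5->11, 7->20), giving [10, 18, 11, 20].

[10, 18, 11, 20]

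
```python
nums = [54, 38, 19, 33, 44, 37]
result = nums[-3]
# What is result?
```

nums has length 6. Negative index -3 maps to positive index 6 + (-3) = 3. nums[3] = 33.

33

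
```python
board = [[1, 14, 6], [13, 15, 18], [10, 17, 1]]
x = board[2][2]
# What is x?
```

board[2] = [10, 17, 1]. Taking column 2 of that row yields 1.

1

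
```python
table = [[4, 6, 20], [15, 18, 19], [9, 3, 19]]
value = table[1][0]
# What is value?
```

table[1] = [15, 18, 19]. Taking column 0 of that row yields 15.

15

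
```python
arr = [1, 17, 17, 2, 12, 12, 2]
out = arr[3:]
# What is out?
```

arr has length 7. The slice arr[3:] selects indices [3, 4, 5, 6] (3->2, 4->12, 5->12, 6->2), giving [2, 12, 12, 2].

[2, 12, 12, 2]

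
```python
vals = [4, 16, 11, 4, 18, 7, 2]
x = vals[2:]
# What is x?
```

vals has length 7. The slice vals[2:] selects indices [2, 3, 4, 5, 6] (2->11, 3->4, 4->18, 5->7, 6->2), giving [11, 4, 18, 7, 2].

[11, 4, 18, 7, 2]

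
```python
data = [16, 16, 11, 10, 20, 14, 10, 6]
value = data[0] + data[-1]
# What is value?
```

data has length 8. data[0] = 16.
data has length 8. Negative index -1 maps to positive index 8 + (-1) = 7. data[7] = 6.
Sum: 16 + 6 = 22.

22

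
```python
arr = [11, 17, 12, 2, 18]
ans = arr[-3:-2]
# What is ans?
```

arr has length 5. The slice arr[-3:-2] selects indices [2] (2->12), giving [12].

[12]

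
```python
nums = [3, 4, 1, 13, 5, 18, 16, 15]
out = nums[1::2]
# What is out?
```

nums has length 8. The slice nums[1::2] selects indices [1, 3, 5, 7] (1->4, 3->13, 5->18, 7->15), giving [4, 13, 18, 15].

[4, 13, 18, 15]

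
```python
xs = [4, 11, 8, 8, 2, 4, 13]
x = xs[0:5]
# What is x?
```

xs has length 7. The slice xs[0:5] selects indices [0, 1, 2, 3, 4] (0->4, 1->11, 2->8, 3->8, 4->2), giving [4, 11, 8, 8, 2].

[4, 11, 8, 8, 2]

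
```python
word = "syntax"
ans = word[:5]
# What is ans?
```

word has length 6. The slice word[:5] selects indices [0, 1, 2, 3, 4] (0->'s', 1->'y', 2->'n', 3->'t', 4->'a'), giving 'synta'.

'synta'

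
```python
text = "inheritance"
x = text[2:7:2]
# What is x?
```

text has length 11. The slice text[2:7:2] selects indices [2, 4, 6] (2->'h', 4->'r', 6->'t'), giving 'hrt'.

'hrt'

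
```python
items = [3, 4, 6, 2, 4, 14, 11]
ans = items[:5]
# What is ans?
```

items has length 7. The slice items[:5] selects indices [0, 1, 2, 3, 4] (0->3, 1->4, 2->6, 3->2, 4->4), giving [3, 4, 6, 2, 4].

[3, 4, 6, 2, 4]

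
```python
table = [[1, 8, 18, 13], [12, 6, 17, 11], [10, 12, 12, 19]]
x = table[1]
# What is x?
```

table has 3 rows. Row 1 is [12, 6, 17, 11].

[12, 6, 17, 11]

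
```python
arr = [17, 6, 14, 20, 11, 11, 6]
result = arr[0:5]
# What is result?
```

arr has length 7. The slice arr[0:5] selects indices [0, 1, 2, 3, 4] (0->17, 1->6, 2->14, 3->20, 4->11), giving [17, 6, 14, 20, 11].

[17, 6, 14, 20, 11]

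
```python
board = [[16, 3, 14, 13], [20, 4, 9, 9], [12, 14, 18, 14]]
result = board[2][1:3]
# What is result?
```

board[2] = [12, 14, 18, 14]. board[2] has length 4. The slice board[2][1:3] selects indices [1, 2] (1->14, 2->18), giving [14, 18].

[14, 18]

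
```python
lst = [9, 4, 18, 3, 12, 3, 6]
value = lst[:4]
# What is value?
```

lst has length 7. The slice lst[:4] selects indices [0, 1, 2, 3] (0->9, 1->4, 2->18, 3->3), giving [9, 4, 18, 3].

[9, 4, 18, 3]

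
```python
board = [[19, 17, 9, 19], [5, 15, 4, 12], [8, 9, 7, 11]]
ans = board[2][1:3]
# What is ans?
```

board[2] = [8, 9, 7, 11]. board[2] has length 4. The slice board[2][1:3] selects indices [1, 2] (1->9, 2->7), giving [9, 7].

[9, 7]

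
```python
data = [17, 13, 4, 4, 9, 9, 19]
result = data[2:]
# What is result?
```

data has length 7. The slice data[2:] selects indices [2, 3, 4, 5, 6] (2->4, 3->4, 4->9, 5->9, 6->19), giving [4, 4, 9, 9, 19].

[4, 4, 9, 9, 19]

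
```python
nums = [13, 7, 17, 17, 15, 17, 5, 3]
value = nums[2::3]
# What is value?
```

nums has length 8. The slice nums[2::3] selects indices [2, 5] (2->17, 5->17), giving [17, 17].

[17, 17]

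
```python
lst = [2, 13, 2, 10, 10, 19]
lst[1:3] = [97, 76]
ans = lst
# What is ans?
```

lst starts as [2, 13, 2, 10, 10, 19] (length 6). The slice lst[1:3] covers indices [1, 2] with values [13, 2]. Replacing that slice with [97, 76] (same length) produces [2, 97, 76, 10, 10, 19].

[2, 97, 76, 10, 10, 19]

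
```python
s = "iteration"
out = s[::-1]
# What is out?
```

s has length 9. The slice s[::-1] selects indices [8, 7, 6, 5, 4, 3, 2, 1, 0] (8->'n', 7->'o', 6->'i', 5->'t', 4->'a', 3->'r', 2->'e', 1->'t', 0->'i'), giving 'noitareti'.

'noitareti'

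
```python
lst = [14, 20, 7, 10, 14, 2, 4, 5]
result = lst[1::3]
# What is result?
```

lst has length 8. The slice lst[1::3] selects indices [1, 4, 7] (1->20, 4->14, 7->5), giving [20, 14, 5].

[20, 14, 5]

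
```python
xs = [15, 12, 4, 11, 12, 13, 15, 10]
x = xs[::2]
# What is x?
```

xs has length 8. The slice xs[::2] selects indices [0, 2, 4, 6] (0->15, 2->4, 4->12, 6->15), giving [15, 4, 12, 15].

[15, 4, 12, 15]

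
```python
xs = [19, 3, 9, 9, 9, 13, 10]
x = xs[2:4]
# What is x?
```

xs has length 7. The slice xs[2:4] selects indices [2, 3] (2->9, 3->9), giving [9, 9].

[9, 9]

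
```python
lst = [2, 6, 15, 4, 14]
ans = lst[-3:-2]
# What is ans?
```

lst has length 5. The slice lst[-3:-2] selects indices [2] (2->15), giving [15].

[15]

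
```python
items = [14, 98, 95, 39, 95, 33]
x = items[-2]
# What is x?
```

items has length 6. Negative index -2 maps to positive index 6 + (-2) = 4. items[4] = 95.

95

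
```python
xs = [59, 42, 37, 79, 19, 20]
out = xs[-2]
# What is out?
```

xs has length 6. Negative index -2 maps to positive index 6 + (-2) = 4. xs[4] = 19.

19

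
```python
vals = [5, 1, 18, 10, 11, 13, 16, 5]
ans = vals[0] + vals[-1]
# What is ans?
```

vals has length 8. vals[0] = 5.
vals has length 8. Negative index -1 maps to positive index 8 + (-1) = 7. vals[7] = 5.
Sum: 5 + 5 = 10.

10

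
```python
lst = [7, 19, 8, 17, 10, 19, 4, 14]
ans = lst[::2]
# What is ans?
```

lst has length 8. The slice lst[::2] selects indices [0, 2, 4, 6] (0->7, 2->8, 4->10, 6->4), giving [7, 8, 10, 4].

[7, 8, 10, 4]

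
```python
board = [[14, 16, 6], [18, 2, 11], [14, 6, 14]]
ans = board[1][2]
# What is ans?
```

board[1] = [18, 2, 11]. Taking column 2 of that row yields 11.

11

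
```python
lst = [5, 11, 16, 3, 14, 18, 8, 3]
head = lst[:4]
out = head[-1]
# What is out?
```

lst has length 8. The slice lst[:4] selects indices [0, 1, 2, 3] (0->5, 1->11, 2->16, 3->3), giving [5, 11, 16, 3]. So head = [5, 11, 16, 3]. Then head[-1] = 3.

3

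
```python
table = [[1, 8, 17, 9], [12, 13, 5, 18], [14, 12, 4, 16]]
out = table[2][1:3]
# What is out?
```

table[2] = [14, 12, 4, 16]. table[2] has length 4. The slice table[2][1:3] selects indices [1, 2] (1->12, 2->4), giving [12, 4].

[12, 4]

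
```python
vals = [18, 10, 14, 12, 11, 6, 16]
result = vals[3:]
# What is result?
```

vals has length 7. The slice vals[3:] selects indices [3, 4, 5, 6] (3->12, 4->11, 5->6, 6->16), giving [12, 11, 6, 16].

[12, 11, 6, 16]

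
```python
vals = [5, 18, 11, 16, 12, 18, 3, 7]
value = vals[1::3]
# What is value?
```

vals has length 8. The slice vals[1::3] selects indices [1, 4, 7] (1->18, 4->12, 7->7), giving [18, 12, 7].

[18, 12, 7]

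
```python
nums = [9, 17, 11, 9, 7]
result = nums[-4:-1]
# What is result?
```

nums has length 5. The slice nums[-4:-1] selects indices [1, 2, 3] (1->17, 2->11, 3->9), giving [17, 11, 9].

[17, 11, 9]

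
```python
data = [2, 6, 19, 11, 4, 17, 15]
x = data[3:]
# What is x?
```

data has length 7. The slice data[3:] selects indices [3, 4, 5, 6] (3->11, 4->4, 5->17, 6->15), giving [11, 4, 17, 15].

[11, 4, 17, 15]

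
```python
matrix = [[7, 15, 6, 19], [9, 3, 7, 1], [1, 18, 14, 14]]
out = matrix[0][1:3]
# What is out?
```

matrix[0] = [7, 15, 6, 19]. matrix[0] has length 4. The slice matrix[0][1:3] selects indices [1, 2] (1->15, 2->6), giving [15, 6].

[15, 6]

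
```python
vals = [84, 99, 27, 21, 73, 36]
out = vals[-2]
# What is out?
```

vals has length 6. Negative index -2 maps to positive index 6 + (-2) = 4. vals[4] = 73.

73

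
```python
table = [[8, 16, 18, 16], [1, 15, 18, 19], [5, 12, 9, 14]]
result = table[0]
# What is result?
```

table has 3 rows. Row 0 is [8, 16, 18, 16].

[8, 16, 18, 16]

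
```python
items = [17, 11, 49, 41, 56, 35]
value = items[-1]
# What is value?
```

items has length 6. Negative index -1 maps to positive index 6 + (-1) = 5. items[5] = 35.

35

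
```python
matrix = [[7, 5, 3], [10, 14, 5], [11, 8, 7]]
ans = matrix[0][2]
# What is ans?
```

matrix[0] = [7, 5, 3]. Taking column 2 of that row yields 3.

3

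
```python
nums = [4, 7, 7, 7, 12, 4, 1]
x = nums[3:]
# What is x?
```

nums has length 7. The slice nums[3:] selects indices [3, 4, 5, 6] (3->7, 4->12, 5->4, 6->1), giving [7, 12, 4, 1].

[7, 12, 4, 1]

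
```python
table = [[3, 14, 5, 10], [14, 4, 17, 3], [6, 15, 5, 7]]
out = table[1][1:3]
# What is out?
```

table[1] = [14, 4, 17, 3]. table[1] has length 4. The slice table[1][1:3] selects indices [1, 2] (1->4, 2->17), giving [4, 17].

[4, 17]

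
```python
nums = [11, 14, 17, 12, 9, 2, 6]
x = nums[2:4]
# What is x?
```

nums has length 7. The slice nums[2:4] selects indices [2, 3] (2->17, 3->12), giving [17, 12].

[17, 12]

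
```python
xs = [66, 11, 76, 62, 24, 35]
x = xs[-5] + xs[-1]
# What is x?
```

xs has length 6. Negative index -5 maps to positive index 6 + (-5) = 1. xs[1] = 11.
xs has length 6. Negative index -1 maps to positive index 6 + (-1) = 5. xs[5] = 35.
Sum: 11 + 35 = 46.

46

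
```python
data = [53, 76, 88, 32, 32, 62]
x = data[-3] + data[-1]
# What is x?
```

data has length 6. Negative index -3 maps to positive index 6 + (-3) = 3. data[3] = 32.
data has length 6. Negative index -1 maps to positive index 6 + (-1) = 5. data[5] = 62.
Sum: 32 + 62 = 94.

94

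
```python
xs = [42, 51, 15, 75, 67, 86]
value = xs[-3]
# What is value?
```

xs has length 6. Negative index -3 maps to positive index 6 + (-3) = 3. xs[3] = 75.

75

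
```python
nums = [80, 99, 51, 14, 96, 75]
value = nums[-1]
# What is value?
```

nums has length 6. Negative index -1 maps to positive index 6 + (-1) = 5. nums[5] = 75.

75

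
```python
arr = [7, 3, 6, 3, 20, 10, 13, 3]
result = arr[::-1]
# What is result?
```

arr has length 8. The slice arr[::-1] selects indices [7, 6, 5, 4, 3, 2, 1, 0] (7->3, 6->13, 5->10, 4->20, 3->3, 2->6, 1->3, 0->7), giving [3, 13, 10, 20, 3, 6, 3, 7].

[3, 13, 10, 20, 3, 6, 3, 7]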